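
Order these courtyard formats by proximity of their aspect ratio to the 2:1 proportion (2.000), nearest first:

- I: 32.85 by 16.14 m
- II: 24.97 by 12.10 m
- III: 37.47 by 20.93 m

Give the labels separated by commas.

I: 32.85/16.14 ≈ 2.035 → |2.035 − 2.000| = 0.035
II: 24.97/12.10 ≈ 2.064 → |2.064 − 2.000| = 0.064
III: 37.47/20.93 ≈ 1.790 → |1.790 − 2.000| = 0.210

I, II, III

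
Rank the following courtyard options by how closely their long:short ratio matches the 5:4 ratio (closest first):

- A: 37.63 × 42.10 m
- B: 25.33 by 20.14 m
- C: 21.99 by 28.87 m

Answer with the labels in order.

B, C, A

A: 42.10/37.63 ≈ 1.119 → |1.119 − 1.250| = 0.131
B: 25.33/20.14 ≈ 1.258 → |1.258 − 1.250| = 0.008
C: 28.87/21.99 ≈ 1.313 → |1.313 − 1.250| = 0.063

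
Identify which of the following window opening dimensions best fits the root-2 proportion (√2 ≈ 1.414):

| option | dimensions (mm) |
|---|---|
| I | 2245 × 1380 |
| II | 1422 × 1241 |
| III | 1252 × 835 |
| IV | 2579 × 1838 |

IV

Target root-2 ≈ 1.414.
I: 1.627 (Δ0.213)  II: 1.146 (Δ0.268)  III: 1.499 (Δ0.085)  IV: 1.403 (Δ0.011)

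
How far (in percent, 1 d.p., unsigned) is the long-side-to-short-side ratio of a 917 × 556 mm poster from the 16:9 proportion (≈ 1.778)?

Ratio = 917 / 556 ≈ 1.6493.
Ideal 16:9 ≈ 1.7778. |1.6493 − 1.7778| / 1.7778 ≈ 7.23% → 7.2%.

7.2%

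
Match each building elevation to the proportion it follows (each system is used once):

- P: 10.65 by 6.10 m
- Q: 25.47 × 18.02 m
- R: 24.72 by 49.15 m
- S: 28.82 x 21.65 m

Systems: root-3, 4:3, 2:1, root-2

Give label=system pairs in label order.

Ratios: P ≈ 1.746; Q ≈ 1.413; R ≈ 1.988; S ≈ 1.331.
Targets: root-3 ≈ 1.732; 4:3 ≈ 1.333; 2:1 ≈ 2.000; root-2 ≈ 1.414.

P=root-3, Q=root-2, R=2:1, S=4:3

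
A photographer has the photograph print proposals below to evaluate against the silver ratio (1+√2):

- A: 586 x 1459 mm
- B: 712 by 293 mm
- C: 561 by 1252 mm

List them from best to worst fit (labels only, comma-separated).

B, A, C

Ratios: A = 1459 / 586 ≈ 2.490; B = 712 / 293 ≈ 2.430; C = 1252 / 561 ≈ 2.232.
|Δ from 2.414|: A 0.076; B 0.016; C 0.182.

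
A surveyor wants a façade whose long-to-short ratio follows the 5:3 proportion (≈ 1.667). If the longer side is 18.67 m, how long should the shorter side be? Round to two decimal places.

11.20 m

5:3 ≈ 1.66667.
Shorter side = 18.67 ÷ 1.66667 ≈ 11.2020 → 11.20 m.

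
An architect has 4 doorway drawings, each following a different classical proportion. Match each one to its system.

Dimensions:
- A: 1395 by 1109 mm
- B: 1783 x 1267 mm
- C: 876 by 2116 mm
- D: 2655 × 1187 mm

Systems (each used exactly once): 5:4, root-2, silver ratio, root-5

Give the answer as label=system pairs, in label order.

A=5:4, B=root-2, C=silver ratio, D=root-5

Ratios: A ≈ 1.258; B ≈ 1.407; C ≈ 2.416; D ≈ 2.237.
Targets: 5:4 ≈ 1.250; root-2 ≈ 1.414; silver ratio ≈ 2.414; root-5 ≈ 2.236.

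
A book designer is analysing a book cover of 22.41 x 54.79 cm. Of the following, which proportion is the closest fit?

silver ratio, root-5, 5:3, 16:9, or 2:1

Ratio = 54.79 / 22.41 ≈ 2.445.
Distances: silver ratio 2.414 (Δ 0.031); root-5 2.236 (Δ 0.209); 5:3 1.667 (Δ 0.778); 16:9 1.778 (Δ 0.667); 2:1 2.000 (Δ 0.445).

silver ratio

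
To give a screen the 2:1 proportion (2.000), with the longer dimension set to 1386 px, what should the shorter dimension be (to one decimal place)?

693.0 px

2:1 = 2.00000.
Shorter side = 1386 ÷ 2.00000 ≈ 693.000 → 693.0 px.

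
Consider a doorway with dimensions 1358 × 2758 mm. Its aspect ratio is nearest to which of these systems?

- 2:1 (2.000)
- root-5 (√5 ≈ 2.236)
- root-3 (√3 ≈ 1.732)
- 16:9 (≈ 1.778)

Ratio = 2758 / 1358 ≈ 2.031.
Distances: 2:1 2.000 (Δ 0.031); root-5 2.236 (Δ 0.205); root-3 1.732 (Δ 0.299); 16:9 1.778 (Δ 0.253).

2:1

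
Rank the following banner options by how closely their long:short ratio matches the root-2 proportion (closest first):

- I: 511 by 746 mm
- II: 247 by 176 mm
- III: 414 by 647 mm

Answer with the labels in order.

II, I, III

I: 746/511 ≈ 1.460 → |1.460 − 1.414| = 0.046
II: 247/176 ≈ 1.403 → |1.403 − 1.414| = 0.011
III: 647/414 ≈ 1.563 → |1.563 − 1.414| = 0.149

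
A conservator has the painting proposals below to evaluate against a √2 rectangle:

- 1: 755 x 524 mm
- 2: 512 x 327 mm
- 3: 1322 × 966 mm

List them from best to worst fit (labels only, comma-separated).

Ratios: 1 = 755 / 524 ≈ 1.441; 2 = 512 / 327 ≈ 1.566; 3 = 1322 / 966 ≈ 1.369.
|Δ from 1.414|: 1 0.027; 2 0.152; 3 0.045.

1, 3, 2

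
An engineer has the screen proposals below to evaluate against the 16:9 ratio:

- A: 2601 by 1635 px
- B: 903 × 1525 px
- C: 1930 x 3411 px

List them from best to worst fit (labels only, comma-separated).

C, B, A

A: 2601/1635 ≈ 1.591 → |1.591 − 1.778| = 0.187
B: 1525/903 ≈ 1.689 → |1.689 − 1.778| = 0.089
C: 3411/1930 ≈ 1.767 → |1.767 − 1.778| = 0.011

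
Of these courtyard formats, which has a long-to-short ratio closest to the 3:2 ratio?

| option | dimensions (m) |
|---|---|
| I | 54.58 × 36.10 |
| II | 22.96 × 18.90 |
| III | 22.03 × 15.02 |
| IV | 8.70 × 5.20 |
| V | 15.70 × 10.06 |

I

Target 3:2 ≈ 1.500.
I: 1.512 (Δ0.012)  II: 1.215 (Δ0.285)  III: 1.467 (Δ0.033)  IV: 1.673 (Δ0.173)  V: 1.561 (Δ0.061)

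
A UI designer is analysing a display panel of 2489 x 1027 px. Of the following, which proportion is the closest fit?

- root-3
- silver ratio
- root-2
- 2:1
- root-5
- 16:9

silver ratio

Ratio = 2489 / 1027 ≈ 2.424.
Distances: root-3 1.732 (Δ 0.692); silver ratio 2.414 (Δ 0.010); root-2 1.414 (Δ 1.010); 2:1 2.000 (Δ 0.424); root-5 2.236 (Δ 0.188); 16:9 1.778 (Δ 0.646).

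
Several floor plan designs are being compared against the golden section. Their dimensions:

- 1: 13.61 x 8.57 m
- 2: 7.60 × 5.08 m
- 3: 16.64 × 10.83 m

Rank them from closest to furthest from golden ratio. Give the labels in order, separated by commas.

1, 3, 2

Ratios: 1 = 13.61 / 8.57 ≈ 1.588; 2 = 7.60 / 5.08 ≈ 1.496; 3 = 16.64 / 10.83 ≈ 1.536.
|Δ from 1.618|: 1 0.030; 2 0.122; 3 0.082.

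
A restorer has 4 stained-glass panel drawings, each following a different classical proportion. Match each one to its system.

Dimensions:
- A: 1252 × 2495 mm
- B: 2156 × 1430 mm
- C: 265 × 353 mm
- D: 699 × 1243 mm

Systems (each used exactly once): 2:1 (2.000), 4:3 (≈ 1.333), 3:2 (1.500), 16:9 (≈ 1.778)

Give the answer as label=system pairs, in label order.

A = 2495/1252 ≈ 1.993 → 2:1 (2.000)
B = 2156/1430 ≈ 1.508 → 3:2 (1.500)
C = 353/265 ≈ 1.332 → 4:3 (1.333)
D = 1243/699 ≈ 1.778 → 16:9 (1.778)

A=2:1, B=3:2, C=4:3, D=16:9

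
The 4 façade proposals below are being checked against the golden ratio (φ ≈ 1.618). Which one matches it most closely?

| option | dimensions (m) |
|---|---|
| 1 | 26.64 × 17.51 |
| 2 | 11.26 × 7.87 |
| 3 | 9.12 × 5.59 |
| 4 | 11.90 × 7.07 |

3

Ratios (long/short): 1 ≈ 1.521; 2 ≈ 1.431; 3 ≈ 1.631; 4 ≈ 1.683.
golden ratio ≈ 1.618; option 3 is nearest (Δ 0.013).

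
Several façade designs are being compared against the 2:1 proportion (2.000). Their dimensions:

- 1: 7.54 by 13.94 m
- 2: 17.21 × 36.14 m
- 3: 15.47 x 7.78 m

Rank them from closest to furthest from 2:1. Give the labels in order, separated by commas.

3, 2, 1

1: 13.94/7.54 ≈ 1.849 → |1.849 − 2.000| = 0.151
2: 36.14/17.21 ≈ 2.100 → |2.100 − 2.000| = 0.100
3: 15.47/7.78 ≈ 1.988 → |1.988 − 2.000| = 0.012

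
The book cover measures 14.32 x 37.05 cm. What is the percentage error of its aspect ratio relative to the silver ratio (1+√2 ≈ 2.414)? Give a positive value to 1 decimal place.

Ratio = 37.05 / 14.32 ≈ 2.5873.
Ideal silver ratio ≈ 2.4142. |2.5873 − 2.4142| / 2.4142 ≈ 7.17% → 7.2%.

7.2%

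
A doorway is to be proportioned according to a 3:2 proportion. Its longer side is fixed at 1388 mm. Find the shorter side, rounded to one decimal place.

925.3 mm

3:2 = 1.50000.
Shorter side = 1388 ÷ 1.50000 ≈ 925.333 → 925.3 mm.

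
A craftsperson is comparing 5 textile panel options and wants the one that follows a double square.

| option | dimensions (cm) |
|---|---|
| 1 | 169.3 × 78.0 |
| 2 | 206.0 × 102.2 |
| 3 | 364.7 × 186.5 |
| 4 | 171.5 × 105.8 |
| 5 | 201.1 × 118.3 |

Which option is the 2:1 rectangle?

Target 2:1 ≈ 2.000.
1: 2.171 (Δ0.171)  2: 2.016 (Δ0.016)  3: 1.955 (Δ0.045)  4: 1.621 (Δ0.379)  5: 1.700 (Δ0.300)

2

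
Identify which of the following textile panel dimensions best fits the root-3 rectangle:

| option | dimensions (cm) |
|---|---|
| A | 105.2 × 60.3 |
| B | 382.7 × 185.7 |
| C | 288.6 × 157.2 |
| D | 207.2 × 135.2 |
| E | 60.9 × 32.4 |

Ratios (long/short): A ≈ 1.745; B ≈ 2.061; C ≈ 1.836; D ≈ 1.533; E ≈ 1.880.
root-3 ≈ 1.732; option A is nearest (Δ 0.013).

A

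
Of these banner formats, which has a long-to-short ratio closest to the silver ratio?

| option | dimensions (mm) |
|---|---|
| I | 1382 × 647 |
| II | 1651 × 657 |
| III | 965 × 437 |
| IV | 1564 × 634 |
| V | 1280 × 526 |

V

Ratios (long/short): I ≈ 2.136; II ≈ 2.513; III ≈ 2.208; IV ≈ 2.467; V ≈ 2.433.
silver ratio ≈ 2.414; option V is nearest (Δ 0.019).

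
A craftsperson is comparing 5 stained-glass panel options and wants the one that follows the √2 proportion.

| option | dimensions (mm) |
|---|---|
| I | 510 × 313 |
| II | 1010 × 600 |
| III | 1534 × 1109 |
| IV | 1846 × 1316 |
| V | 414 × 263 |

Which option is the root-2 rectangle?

IV

Target root-2 ≈ 1.414.
I: 1.629 (Δ0.215)  II: 1.683 (Δ0.269)  III: 1.383 (Δ0.031)  IV: 1.403 (Δ0.011)  V: 1.574 (Δ0.160)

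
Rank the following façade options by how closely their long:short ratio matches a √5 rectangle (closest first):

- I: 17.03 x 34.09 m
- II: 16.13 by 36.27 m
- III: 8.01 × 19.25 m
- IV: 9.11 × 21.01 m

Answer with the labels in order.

II, IV, III, I

Ratios: I = 34.09 / 17.03 ≈ 2.002; II = 36.27 / 16.13 ≈ 2.249; III = 19.25 / 8.01 ≈ 2.403; IV = 21.01 / 9.11 ≈ 2.306.
|Δ from 2.236|: I 0.234; II 0.013; III 0.167; IV 0.070.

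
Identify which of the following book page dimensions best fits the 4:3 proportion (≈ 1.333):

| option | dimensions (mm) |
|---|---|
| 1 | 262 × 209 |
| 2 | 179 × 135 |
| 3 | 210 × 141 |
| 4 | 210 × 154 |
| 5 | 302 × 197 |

2

Ratios (long/short): 1 ≈ 1.254; 2 ≈ 1.326; 3 ≈ 1.489; 4 ≈ 1.364; 5 ≈ 1.533.
4:3 ≈ 1.333; option 2 is nearest (Δ 0.007).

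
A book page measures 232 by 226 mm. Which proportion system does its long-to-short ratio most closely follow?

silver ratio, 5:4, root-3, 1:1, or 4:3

232/226 ≈ 1.027. Nearest candidates are 1:1 (1.000, off by 0.027) and 5:4 (1.250, off by 0.223).

1:1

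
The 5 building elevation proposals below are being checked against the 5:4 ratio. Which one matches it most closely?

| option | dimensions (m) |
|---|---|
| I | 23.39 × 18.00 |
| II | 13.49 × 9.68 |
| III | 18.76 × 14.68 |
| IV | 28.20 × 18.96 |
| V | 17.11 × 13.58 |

V

Target 5:4 ≈ 1.250.
I: 1.299 (Δ0.049)  II: 1.394 (Δ0.144)  III: 1.278 (Δ0.028)  IV: 1.487 (Δ0.237)  V: 1.260 (Δ0.010)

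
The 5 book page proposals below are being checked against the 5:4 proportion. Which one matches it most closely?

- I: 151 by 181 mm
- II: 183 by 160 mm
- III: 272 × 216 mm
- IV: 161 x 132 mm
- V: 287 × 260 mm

III

Target 5:4 ≈ 1.250.
I: 1.199 (Δ0.051)  II: 1.144 (Δ0.106)  III: 1.259 (Δ0.009)  IV: 1.220 (Δ0.030)  V: 1.104 (Δ0.146)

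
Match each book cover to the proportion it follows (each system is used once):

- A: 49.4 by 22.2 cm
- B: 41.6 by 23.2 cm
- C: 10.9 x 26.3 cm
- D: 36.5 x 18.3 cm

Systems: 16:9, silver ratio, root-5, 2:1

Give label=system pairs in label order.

A = 49.4/22.2 ≈ 2.225 → root-5 (2.236)
B = 41.6/23.2 ≈ 1.793 → 16:9 (1.778)
C = 26.3/10.9 ≈ 2.413 → silver ratio (2.414)
D = 36.5/18.3 ≈ 1.995 → 2:1 (2.000)

A=root-5, B=16:9, C=silver ratio, D=2:1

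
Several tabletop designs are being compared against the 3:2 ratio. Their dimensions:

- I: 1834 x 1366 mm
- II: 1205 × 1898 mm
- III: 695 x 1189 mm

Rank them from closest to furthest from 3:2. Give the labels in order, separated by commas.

I: 1834/1366 ≈ 1.343 → |1.343 − 1.500| = 0.157
II: 1898/1205 ≈ 1.575 → |1.575 − 1.500| = 0.075
III: 1189/695 ≈ 1.711 → |1.711 − 1.500| = 0.211

II, I, III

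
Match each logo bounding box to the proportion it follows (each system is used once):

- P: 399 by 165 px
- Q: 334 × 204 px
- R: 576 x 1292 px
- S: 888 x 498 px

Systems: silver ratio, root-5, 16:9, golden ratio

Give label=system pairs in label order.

P=silver ratio, Q=golden ratio, R=root-5, S=16:9

P = 399/165 ≈ 2.418 → silver ratio (2.414)
Q = 334/204 ≈ 1.637 → golden ratio (1.618)
R = 1292/576 ≈ 2.243 → root-5 (2.236)
S = 888/498 ≈ 1.783 → 16:9 (1.778)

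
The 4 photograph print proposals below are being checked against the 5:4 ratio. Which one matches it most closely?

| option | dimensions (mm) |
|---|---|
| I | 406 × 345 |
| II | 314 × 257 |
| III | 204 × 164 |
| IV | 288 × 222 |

Target 5:4 ≈ 1.250.
I: 1.177 (Δ0.073)  II: 1.222 (Δ0.028)  III: 1.244 (Δ0.006)  IV: 1.297 (Δ0.047)

III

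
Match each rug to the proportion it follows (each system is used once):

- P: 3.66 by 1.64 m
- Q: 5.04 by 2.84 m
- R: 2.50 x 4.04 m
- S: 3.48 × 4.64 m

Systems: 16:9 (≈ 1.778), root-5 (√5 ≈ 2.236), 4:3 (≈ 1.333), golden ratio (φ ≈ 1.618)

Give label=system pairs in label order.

P=root-5, Q=16:9, R=golden ratio, S=4:3

P = 3.66/1.64 ≈ 2.232 → root-5 (2.236)
Q = 5.04/2.84 ≈ 1.775 → 16:9 (1.778)
R = 4.04/2.50 ≈ 1.616 → golden ratio (1.618)
S = 4.64/3.48 ≈ 1.333 → 4:3 (1.333)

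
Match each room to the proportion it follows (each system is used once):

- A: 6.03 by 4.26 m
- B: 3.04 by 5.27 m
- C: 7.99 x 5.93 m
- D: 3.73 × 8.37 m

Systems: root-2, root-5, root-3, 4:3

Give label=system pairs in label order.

A=root-2, B=root-3, C=4:3, D=root-5

A = 6.03/4.26 ≈ 1.415 → root-2 (1.414)
B = 5.27/3.04 ≈ 1.734 → root-3 (1.732)
C = 7.99/5.93 ≈ 1.347 → 4:3 (1.333)
D = 8.37/3.73 ≈ 2.244 → root-5 (2.236)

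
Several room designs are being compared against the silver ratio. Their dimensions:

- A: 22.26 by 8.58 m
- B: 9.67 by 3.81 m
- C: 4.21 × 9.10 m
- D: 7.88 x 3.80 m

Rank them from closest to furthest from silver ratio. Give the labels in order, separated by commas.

B, A, C, D

A: 22.26/8.58 ≈ 2.594 → |2.594 − 2.414| = 0.180
B: 9.67/3.81 ≈ 2.538 → |2.538 − 2.414| = 0.124
C: 9.10/4.21 ≈ 2.162 → |2.162 − 2.414| = 0.252
D: 7.88/3.80 ≈ 2.074 → |2.074 − 2.414| = 0.340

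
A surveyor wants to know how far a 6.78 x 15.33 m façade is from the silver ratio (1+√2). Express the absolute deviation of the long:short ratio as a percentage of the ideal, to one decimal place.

6.3%

Ratio = 15.33 / 6.78 ≈ 2.2611.
Ideal silver ratio ≈ 2.4142. |2.2611 − 2.4142| / 2.4142 ≈ 6.34% → 6.3%.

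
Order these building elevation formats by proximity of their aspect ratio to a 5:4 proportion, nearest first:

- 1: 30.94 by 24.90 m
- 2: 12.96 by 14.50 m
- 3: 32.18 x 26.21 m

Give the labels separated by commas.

1, 3, 2

1: 30.94/24.90 ≈ 1.243 → |1.243 − 1.250| = 0.007
2: 14.50/12.96 ≈ 1.119 → |1.119 − 1.250| = 0.131
3: 32.18/26.21 ≈ 1.228 → |1.228 − 1.250| = 0.022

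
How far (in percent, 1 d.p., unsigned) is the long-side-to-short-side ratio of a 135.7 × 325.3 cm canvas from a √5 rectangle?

7.2%

Ratio = 325.3 / 135.7 ≈ 2.3972.
Ideal root-5 ≈ 2.2361. |2.3972 − 2.2361| / 2.2361 ≈ 7.20% → 7.2%.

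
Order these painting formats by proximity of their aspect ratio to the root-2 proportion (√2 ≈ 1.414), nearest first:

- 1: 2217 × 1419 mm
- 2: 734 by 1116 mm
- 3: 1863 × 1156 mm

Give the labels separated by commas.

Ratios: 1 = 2217 / 1419 ≈ 1.562; 2 = 1116 / 734 ≈ 1.520; 3 = 1863 / 1156 ≈ 1.612.
|Δ from 1.414|: 1 0.148; 2 0.106; 3 0.198.

2, 1, 3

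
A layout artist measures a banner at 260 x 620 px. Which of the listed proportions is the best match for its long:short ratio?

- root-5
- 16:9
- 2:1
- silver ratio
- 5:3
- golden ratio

silver ratio

Ratio = 620 / 260 ≈ 2.385.
Distances: root-5 2.236 (Δ 0.149); 16:9 1.778 (Δ 0.607); 2:1 2.000 (Δ 0.385); silver ratio 2.414 (Δ 0.029); 5:3 1.667 (Δ 0.718); golden ratio 1.618 (Δ 0.767).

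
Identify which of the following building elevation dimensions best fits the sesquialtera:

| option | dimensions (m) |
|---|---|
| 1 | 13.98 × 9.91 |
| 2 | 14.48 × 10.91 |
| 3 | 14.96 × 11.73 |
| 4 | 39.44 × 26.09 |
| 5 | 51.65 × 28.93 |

Target 3:2 ≈ 1.500.
1: 1.411 (Δ0.089)  2: 1.327 (Δ0.173)  3: 1.275 (Δ0.225)  4: 1.512 (Δ0.012)  5: 1.785 (Δ0.285)

4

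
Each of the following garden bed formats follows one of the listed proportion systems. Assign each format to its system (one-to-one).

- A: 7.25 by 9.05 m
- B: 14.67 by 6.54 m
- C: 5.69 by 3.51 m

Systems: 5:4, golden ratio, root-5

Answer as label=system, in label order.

Ratios: A ≈ 1.248; B ≈ 2.243; C ≈ 1.621.
Targets: 5:4 ≈ 1.250; golden ratio ≈ 1.618; root-5 ≈ 2.236.

A=5:4, B=root-5, C=golden ratio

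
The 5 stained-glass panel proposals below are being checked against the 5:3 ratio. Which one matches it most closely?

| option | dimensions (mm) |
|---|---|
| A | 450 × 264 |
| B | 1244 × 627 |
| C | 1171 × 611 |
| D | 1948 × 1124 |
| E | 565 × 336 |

E

Ratios (long/short): A ≈ 1.705; B ≈ 1.984; C ≈ 1.917; D ≈ 1.733; E ≈ 1.682.
5:3 ≈ 1.667; option E is nearest (Δ 0.015).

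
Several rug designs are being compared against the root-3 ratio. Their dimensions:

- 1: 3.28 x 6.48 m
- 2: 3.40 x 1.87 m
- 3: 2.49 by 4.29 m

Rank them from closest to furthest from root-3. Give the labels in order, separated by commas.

Ratios: 1 = 6.48 / 3.28 ≈ 1.976; 2 = 3.40 / 1.87 ≈ 1.818; 3 = 4.29 / 2.49 ≈ 1.723.
|Δ from 1.732|: 1 0.244; 2 0.086; 3 0.009.

3, 2, 1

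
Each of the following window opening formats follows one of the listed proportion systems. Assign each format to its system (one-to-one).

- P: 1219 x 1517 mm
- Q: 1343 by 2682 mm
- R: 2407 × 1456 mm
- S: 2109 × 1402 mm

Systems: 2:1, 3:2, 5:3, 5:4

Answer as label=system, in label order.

P=5:4, Q=2:1, R=5:3, S=3:2

Ratios: P ≈ 1.244; Q ≈ 1.997; R ≈ 1.653; S ≈ 1.504.
Targets: 2:1 ≈ 2.000; 3:2 ≈ 1.500; 5:3 ≈ 1.667; 5:4 ≈ 1.250.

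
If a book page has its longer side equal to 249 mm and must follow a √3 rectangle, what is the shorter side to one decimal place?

root-3 ≈ 1.73205.
Shorter side = 249 ÷ 1.73205 ≈ 143.760 → 143.8 mm.

143.8 mm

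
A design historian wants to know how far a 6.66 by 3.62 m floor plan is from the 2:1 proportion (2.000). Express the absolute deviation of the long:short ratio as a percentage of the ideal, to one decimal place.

Ratio = 6.66 / 3.62 ≈ 1.8398.
Ideal 2:1 = 2.0000. |1.8398 − 2.0000| / 2.0000 ≈ 8.01% → 8.0%.

8.0%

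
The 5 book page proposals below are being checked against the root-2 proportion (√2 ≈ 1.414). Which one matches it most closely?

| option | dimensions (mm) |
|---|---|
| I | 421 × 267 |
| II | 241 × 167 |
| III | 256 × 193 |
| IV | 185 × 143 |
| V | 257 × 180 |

V

Target root-2 ≈ 1.414.
I: 1.577 (Δ0.163)  II: 1.443 (Δ0.029)  III: 1.326 (Δ0.088)  IV: 1.294 (Δ0.120)  V: 1.428 (Δ0.014)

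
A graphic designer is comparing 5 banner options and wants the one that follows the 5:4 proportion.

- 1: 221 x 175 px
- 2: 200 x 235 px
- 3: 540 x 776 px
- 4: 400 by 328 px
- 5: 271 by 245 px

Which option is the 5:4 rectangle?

1

Ratios (long/short): 1 ≈ 1.263; 2 ≈ 1.175; 3 ≈ 1.437; 4 ≈ 1.220; 5 ≈ 1.106.
5:4 ≈ 1.250; option 1 is nearest (Δ 0.013).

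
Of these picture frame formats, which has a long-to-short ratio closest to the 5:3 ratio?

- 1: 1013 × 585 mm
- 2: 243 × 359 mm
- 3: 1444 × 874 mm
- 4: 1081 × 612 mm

Target 5:3 ≈ 1.667.
1: 1.732 (Δ0.065)  2: 1.477 (Δ0.190)  3: 1.652 (Δ0.015)  4: 1.766 (Δ0.099)

3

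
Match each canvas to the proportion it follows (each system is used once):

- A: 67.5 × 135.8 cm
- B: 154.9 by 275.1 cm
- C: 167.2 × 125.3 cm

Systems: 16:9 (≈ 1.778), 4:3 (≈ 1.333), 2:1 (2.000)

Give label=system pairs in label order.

A=2:1, B=16:9, C=4:3

A = 135.8/67.5 ≈ 2.012 → 2:1 (2.000)
B = 275.1/154.9 ≈ 1.776 → 16:9 (1.778)
C = 167.2/125.3 ≈ 1.334 → 4:3 (1.333)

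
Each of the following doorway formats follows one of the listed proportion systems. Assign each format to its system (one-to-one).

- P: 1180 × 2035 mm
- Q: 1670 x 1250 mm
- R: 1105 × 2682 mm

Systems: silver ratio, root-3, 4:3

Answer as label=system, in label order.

P = 2035/1180 ≈ 1.725 → root-3 (1.732)
Q = 1670/1250 ≈ 1.336 → 4:3 (1.333)
R = 2682/1105 ≈ 2.427 → silver ratio (2.414)

P=root-3, Q=4:3, R=silver ratio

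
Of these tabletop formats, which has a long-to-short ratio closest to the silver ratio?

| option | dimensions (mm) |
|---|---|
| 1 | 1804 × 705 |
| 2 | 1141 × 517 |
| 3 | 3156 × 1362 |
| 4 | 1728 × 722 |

4

Ratios (long/short): 1 ≈ 2.559; 2 ≈ 2.207; 3 ≈ 2.317; 4 ≈ 2.393.
silver ratio ≈ 2.414; option 4 is nearest (Δ 0.021).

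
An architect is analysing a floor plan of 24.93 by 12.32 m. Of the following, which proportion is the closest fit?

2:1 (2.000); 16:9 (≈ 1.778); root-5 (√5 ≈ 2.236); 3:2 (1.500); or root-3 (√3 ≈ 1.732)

2:1

Ratio = 24.93 / 12.32 ≈ 2.024.
Distances: 2:1 2.000 (Δ 0.024); 16:9 1.778 (Δ 0.246); root-5 2.236 (Δ 0.212); 3:2 1.500 (Δ 0.524); root-3 1.732 (Δ 0.292).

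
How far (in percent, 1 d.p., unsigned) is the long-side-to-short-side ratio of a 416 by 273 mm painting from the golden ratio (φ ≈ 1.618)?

5.8%

Ratio = 416 / 273 ≈ 1.5238.
Ideal golden ratio ≈ 1.6180. |1.5238 − 1.6180| / 1.6180 ≈ 5.82% → 5.8%.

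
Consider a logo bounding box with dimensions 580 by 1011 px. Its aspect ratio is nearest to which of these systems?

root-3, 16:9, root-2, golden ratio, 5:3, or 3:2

root-3

1011/580 ≈ 1.743. Nearest candidates are root-3 (1.732, off by 0.011) and 16:9 (1.778, off by 0.035).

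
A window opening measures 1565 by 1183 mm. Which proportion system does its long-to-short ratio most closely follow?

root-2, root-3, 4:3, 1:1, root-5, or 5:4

4:3

1565/1183 ≈ 1.323. Nearest candidates are 4:3 (1.333, off by 0.010) and 5:4 (1.250, off by 0.073).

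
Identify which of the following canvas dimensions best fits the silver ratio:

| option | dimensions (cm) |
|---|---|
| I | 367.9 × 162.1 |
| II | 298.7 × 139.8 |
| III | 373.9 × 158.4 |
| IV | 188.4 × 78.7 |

IV

Ratios (long/short): I ≈ 2.270; II ≈ 2.137; III ≈ 2.360; IV ≈ 2.394.
silver ratio ≈ 2.414; option IV is nearest (Δ 0.020).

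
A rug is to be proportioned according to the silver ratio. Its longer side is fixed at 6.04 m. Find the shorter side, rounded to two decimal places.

2.50 m

silver ratio ≈ 2.41421.
Shorter side = 6.04 ÷ 2.41421 ≈ 2.5019 → 2.50 m.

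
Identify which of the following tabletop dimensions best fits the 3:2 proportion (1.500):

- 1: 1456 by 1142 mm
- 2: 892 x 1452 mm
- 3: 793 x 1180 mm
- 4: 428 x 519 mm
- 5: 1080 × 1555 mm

Ratios (long/short): 1 ≈ 1.275; 2 ≈ 1.628; 3 ≈ 1.488; 4 ≈ 1.213; 5 ≈ 1.440.
3:2 ≈ 1.500; option 3 is nearest (Δ 0.012).

3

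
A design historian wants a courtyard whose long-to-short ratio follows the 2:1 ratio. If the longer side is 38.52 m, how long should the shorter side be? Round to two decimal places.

19.26 m

2:1 = 2.00000.
Shorter side = 38.52 ÷ 2.00000 ≈ 19.2600 → 19.26 m.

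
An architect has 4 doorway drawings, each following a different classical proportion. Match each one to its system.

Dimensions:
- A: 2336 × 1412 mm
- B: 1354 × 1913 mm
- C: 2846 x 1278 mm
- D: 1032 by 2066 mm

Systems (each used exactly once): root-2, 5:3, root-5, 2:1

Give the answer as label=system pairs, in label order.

Ratios: A ≈ 1.654; B ≈ 1.413; C ≈ 2.227; D ≈ 2.002.
Targets: root-2 ≈ 1.414; 5:3 ≈ 1.667; root-5 ≈ 2.236; 2:1 ≈ 2.000.

A=5:3, B=root-2, C=root-5, D=2:1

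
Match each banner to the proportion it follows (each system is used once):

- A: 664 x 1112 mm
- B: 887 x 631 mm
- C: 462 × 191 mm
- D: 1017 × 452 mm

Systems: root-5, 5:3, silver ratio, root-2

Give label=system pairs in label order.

A=5:3, B=root-2, C=silver ratio, D=root-5

Ratios: A ≈ 1.675; B ≈ 1.406; C ≈ 2.419; D ≈ 2.250.
Targets: root-5 ≈ 2.236; 5:3 ≈ 1.667; silver ratio ≈ 2.414; root-2 ≈ 1.414.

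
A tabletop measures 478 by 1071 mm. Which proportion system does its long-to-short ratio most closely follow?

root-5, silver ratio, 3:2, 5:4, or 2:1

Ratio = 1071 / 478 ≈ 2.241.
Distances: root-5 2.236 (Δ 0.005); silver ratio 2.414 (Δ 0.173); 3:2 1.500 (Δ 0.741); 5:4 1.250 (Δ 0.991); 2:1 2.000 (Δ 0.241).

root-5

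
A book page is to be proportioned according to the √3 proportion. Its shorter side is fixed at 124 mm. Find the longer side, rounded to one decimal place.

root-3 ≈ 1.73205.
Longer side = 124 × 1.73205 ≈ 214.774 → 214.8 mm.

214.8 mm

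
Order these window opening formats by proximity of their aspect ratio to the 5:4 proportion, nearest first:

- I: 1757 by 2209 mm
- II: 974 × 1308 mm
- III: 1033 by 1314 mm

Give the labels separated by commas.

I, III, II

I: 2209/1757 ≈ 1.257 → |1.257 − 1.250| = 0.007
II: 1308/974 ≈ 1.343 → |1.343 − 1.250| = 0.093
III: 1314/1033 ≈ 1.272 → |1.272 − 1.250| = 0.022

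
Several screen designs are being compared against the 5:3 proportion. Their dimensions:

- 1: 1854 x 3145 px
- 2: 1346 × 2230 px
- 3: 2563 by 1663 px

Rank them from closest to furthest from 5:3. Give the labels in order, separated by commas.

1: 3145/1854 ≈ 1.696 → |1.696 − 1.667| = 0.029
2: 2230/1346 ≈ 1.657 → |1.657 − 1.667| = 0.010
3: 2563/1663 ≈ 1.541 → |1.541 − 1.667| = 0.126

2, 1, 3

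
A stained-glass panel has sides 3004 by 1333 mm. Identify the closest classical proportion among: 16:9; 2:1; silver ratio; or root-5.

Ratio = 3004 / 1333 ≈ 2.254.
Distances: 16:9 1.778 (Δ 0.476); 2:1 2.000 (Δ 0.254); silver ratio 2.414 (Δ 0.160); root-5 2.236 (Δ 0.018).

root-5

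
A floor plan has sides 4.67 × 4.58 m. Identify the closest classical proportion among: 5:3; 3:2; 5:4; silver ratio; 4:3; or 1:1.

Ratio = 4.67 / 4.58 ≈ 1.020.
Distances: 5:3 1.667 (Δ 0.647); 3:2 1.500 (Δ 0.480); 5:4 1.250 (Δ 0.230); silver ratio 2.414 (Δ 1.394); 4:3 1.333 (Δ 0.313); 1:1 1.000 (Δ 0.020).

1:1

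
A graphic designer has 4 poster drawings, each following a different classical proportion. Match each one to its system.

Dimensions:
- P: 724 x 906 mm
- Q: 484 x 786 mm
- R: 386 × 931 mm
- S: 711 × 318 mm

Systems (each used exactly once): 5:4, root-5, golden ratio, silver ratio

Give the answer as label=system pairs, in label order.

P=5:4, Q=golden ratio, R=silver ratio, S=root-5

P = 906/724 ≈ 1.251 → 5:4 (1.250)
Q = 786/484 ≈ 1.624 → golden ratio (1.618)
R = 931/386 ≈ 2.412 → silver ratio (2.414)
S = 711/318 ≈ 2.236 → root-5 (2.236)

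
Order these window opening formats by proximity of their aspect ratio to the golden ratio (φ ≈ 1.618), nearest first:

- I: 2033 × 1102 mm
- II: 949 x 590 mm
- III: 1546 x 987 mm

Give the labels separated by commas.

II, III, I

Ratios: I = 2033 / 1102 ≈ 1.845; II = 949 / 590 ≈ 1.608; III = 1546 / 987 ≈ 1.566.
|Δ from 1.618|: I 0.227; II 0.010; III 0.052.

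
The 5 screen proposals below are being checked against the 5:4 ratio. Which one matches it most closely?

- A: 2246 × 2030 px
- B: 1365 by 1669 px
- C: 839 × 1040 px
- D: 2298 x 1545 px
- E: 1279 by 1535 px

Target 5:4 ≈ 1.250.
A: 1.106 (Δ0.144)  B: 1.223 (Δ0.027)  C: 1.240 (Δ0.010)  D: 1.487 (Δ0.237)  E: 1.200 (Δ0.050)

C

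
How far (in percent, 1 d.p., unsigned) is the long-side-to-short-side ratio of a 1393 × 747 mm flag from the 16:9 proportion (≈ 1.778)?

4.9%

Ratio = 1393 / 747 ≈ 1.8648.
Ideal 16:9 ≈ 1.7778. |1.8648 − 1.7778| / 1.7778 ≈ 4.89% → 4.9%.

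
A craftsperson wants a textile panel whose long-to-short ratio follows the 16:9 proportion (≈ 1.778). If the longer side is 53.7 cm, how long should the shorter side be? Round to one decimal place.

16:9 ≈ 1.77778.
Shorter side = 53.7 ÷ 1.77778 ≈ 30.206 → 30.2 cm.

30.2 cm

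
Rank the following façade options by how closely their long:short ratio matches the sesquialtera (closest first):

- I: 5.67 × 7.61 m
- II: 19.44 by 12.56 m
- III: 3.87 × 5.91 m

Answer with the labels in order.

Ratios: I = 7.61 / 5.67 ≈ 1.342; II = 19.44 / 12.56 ≈ 1.548; III = 5.91 / 3.87 ≈ 1.527.
|Δ from 1.500|: I 0.158; II 0.048; III 0.027.

III, II, I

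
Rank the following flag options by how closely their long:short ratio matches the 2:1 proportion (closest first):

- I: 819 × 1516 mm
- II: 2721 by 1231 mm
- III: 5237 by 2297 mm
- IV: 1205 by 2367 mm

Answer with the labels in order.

Ratios: I = 1516 / 819 ≈ 1.851; II = 2721 / 1231 ≈ 2.210; III = 5237 / 2297 ≈ 2.280; IV = 2367 / 1205 ≈ 1.964.
|Δ from 2.000|: I 0.149; II 0.210; III 0.280; IV 0.036.

IV, I, II, III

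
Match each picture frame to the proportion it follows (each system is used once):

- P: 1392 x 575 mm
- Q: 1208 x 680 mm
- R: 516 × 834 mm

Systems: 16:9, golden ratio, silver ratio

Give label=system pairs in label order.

Ratios: P ≈ 2.421; Q ≈ 1.776; R ≈ 1.616.
Targets: 16:9 ≈ 1.778; golden ratio ≈ 1.618; silver ratio ≈ 2.414.

P=silver ratio, Q=16:9, R=golden ratio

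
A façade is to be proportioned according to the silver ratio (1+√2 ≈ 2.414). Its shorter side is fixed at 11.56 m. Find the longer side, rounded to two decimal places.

27.91 m

silver ratio ≈ 2.41421.
Longer side = 11.56 × 2.41421 ≈ 27.9083 → 27.91 m.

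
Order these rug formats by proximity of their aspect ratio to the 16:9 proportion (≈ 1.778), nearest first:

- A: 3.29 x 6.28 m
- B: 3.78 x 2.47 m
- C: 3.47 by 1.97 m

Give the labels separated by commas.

C, A, B

A: 6.28/3.29 ≈ 1.909 → |1.909 − 1.778| = 0.131
B: 3.78/2.47 ≈ 1.530 → |1.530 − 1.778| = 0.248
C: 3.47/1.97 ≈ 1.761 → |1.761 − 1.778| = 0.017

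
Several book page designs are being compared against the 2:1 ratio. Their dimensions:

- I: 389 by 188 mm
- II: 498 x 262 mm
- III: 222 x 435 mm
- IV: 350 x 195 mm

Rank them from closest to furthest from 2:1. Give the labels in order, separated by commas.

Ratios: I = 389 / 188 ≈ 2.069; II = 498 / 262 ≈ 1.901; III = 435 / 222 ≈ 1.959; IV = 350 / 195 ≈ 1.795.
|Δ from 2.000|: I 0.069; II 0.099; III 0.041; IV 0.205.

III, I, II, IV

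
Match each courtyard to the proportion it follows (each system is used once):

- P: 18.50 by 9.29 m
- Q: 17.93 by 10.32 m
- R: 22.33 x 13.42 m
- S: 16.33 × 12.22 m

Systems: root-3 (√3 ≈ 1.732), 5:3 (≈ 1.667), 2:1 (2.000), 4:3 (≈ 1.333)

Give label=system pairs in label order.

P = 18.50/9.29 ≈ 1.991 → 2:1 (2.000)
Q = 17.93/10.32 ≈ 1.737 → root-3 (1.732)
R = 22.33/13.42 ≈ 1.664 → 5:3 (1.667)
S = 16.33/12.22 ≈ 1.336 → 4:3 (1.333)

P=2:1, Q=root-3, R=5:3, S=4:3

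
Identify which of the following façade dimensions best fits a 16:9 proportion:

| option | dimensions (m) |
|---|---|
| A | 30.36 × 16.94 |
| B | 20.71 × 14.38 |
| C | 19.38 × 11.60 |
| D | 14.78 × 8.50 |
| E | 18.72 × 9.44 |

A

Target 16:9 ≈ 1.778.
A: 1.792 (Δ0.014)  B: 1.440 (Δ0.338)  C: 1.671 (Δ0.107)  D: 1.739 (Δ0.039)  E: 1.983 (Δ0.205)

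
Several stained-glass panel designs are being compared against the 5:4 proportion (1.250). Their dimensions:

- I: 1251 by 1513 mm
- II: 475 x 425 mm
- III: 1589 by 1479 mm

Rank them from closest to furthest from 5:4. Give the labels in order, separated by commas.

Ratios: I = 1513 / 1251 ≈ 1.209; II = 475 / 425 ≈ 1.118; III = 1589 / 1479 ≈ 1.074.
|Δ from 1.250|: I 0.041; II 0.132; III 0.176.

I, II, III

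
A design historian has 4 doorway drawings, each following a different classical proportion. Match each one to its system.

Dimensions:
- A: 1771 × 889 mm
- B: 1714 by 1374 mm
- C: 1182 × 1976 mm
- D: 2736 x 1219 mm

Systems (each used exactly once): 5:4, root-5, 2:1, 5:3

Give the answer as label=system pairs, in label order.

A=2:1, B=5:4, C=5:3, D=root-5

Ratios: A ≈ 1.992; B ≈ 1.247; C ≈ 1.672; D ≈ 2.244.
Targets: 5:4 ≈ 1.250; root-5 ≈ 2.236; 2:1 ≈ 2.000; 5:3 ≈ 1.667.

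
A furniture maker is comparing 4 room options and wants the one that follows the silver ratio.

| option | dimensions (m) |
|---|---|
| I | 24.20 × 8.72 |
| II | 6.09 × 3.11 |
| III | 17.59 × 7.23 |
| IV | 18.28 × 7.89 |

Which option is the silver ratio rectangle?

Target silver ratio ≈ 2.414.
I: 2.775 (Δ0.361)  II: 1.958 (Δ0.456)  III: 2.433 (Δ0.019)  IV: 2.317 (Δ0.097)

III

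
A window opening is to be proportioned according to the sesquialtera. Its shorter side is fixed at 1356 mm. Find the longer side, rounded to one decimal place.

3:2 = 1.50000.
Longer side = 1356 × 1.50000 ≈ 2034.000 → 2034.0 mm.

2034.0 mm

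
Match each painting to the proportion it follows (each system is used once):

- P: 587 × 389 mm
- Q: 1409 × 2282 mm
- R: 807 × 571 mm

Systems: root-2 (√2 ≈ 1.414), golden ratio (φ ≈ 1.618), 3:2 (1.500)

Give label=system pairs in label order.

P = 587/389 ≈ 1.509 → 3:2 (1.500)
Q = 2282/1409 ≈ 1.620 → golden ratio (1.618)
R = 807/571 ≈ 1.413 → root-2 (1.414)

P=3:2, Q=golden ratio, R=root-2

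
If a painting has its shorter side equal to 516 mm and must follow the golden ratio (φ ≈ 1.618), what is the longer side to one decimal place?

834.9 mm

golden ratio ≈ 1.61803.
Longer side = 516 × 1.61803 ≈ 834.903 → 834.9 mm.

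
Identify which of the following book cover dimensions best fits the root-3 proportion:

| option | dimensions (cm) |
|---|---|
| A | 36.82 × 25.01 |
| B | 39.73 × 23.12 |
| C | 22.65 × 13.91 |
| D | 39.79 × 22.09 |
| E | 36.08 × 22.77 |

Ratios (long/short): A ≈ 1.472; B ≈ 1.718; C ≈ 1.628; D ≈ 1.801; E ≈ 1.585.
root-3 ≈ 1.732; option B is nearest (Δ 0.014).

B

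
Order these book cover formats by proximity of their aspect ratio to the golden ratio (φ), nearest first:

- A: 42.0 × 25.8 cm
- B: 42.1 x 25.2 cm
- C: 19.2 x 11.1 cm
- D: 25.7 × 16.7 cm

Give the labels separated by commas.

Ratios: A = 42.0 / 25.8 ≈ 1.628; B = 42.1 / 25.2 ≈ 1.671; C = 19.2 / 11.1 ≈ 1.730; D = 25.7 / 16.7 ≈ 1.539.
|Δ from 1.618|: A 0.010; B 0.053; C 0.112; D 0.079.

A, B, D, C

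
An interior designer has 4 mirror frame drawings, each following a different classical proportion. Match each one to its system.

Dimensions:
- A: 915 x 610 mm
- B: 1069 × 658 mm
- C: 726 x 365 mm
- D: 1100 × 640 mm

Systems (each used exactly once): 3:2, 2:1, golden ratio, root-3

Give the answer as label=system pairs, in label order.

Ratios: A ≈ 1.500; B ≈ 1.625; C ≈ 1.989; D ≈ 1.719.
Targets: 3:2 ≈ 1.500; 2:1 ≈ 2.000; golden ratio ≈ 1.618; root-3 ≈ 1.732.

A=3:2, B=golden ratio, C=2:1, D=root-3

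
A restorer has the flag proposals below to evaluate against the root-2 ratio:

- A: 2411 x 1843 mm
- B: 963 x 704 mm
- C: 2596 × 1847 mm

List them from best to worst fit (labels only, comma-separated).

C, B, A

A: 2411/1843 ≈ 1.308 → |1.308 − 1.414| = 0.106
B: 963/704 ≈ 1.368 → |1.368 − 1.414| = 0.046
C: 2596/1847 ≈ 1.406 → |1.406 − 1.414| = 0.008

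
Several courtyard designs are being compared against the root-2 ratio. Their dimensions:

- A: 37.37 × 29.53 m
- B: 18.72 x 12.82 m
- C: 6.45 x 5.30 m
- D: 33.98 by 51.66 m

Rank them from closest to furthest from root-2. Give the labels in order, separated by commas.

B, D, A, C

Ratios: A = 37.37 / 29.53 ≈ 1.265; B = 18.72 / 12.82 ≈ 1.460; C = 6.45 / 5.30 ≈ 1.217; D = 51.66 / 33.98 ≈ 1.520.
|Δ from 1.414|: A 0.149; B 0.046; C 0.197; D 0.106.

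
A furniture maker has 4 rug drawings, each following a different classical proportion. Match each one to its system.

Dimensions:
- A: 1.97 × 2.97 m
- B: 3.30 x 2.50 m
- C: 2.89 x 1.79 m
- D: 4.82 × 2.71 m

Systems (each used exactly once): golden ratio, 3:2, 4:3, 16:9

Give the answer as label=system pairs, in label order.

A=3:2, B=4:3, C=golden ratio, D=16:9

A = 2.97/1.97 ≈ 1.508 → 3:2 (1.500)
B = 3.30/2.50 ≈ 1.320 → 4:3 (1.333)
C = 2.89/1.79 ≈ 1.615 → golden ratio (1.618)
D = 4.82/2.71 ≈ 1.779 → 16:9 (1.778)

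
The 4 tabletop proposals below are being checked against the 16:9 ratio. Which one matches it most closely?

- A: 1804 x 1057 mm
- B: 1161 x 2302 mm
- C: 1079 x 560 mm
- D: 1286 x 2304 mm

Ratios (long/short): A ≈ 1.707; B ≈ 1.983; C ≈ 1.927; D ≈ 1.792.
16:9 ≈ 1.778; option D is nearest (Δ 0.014).

D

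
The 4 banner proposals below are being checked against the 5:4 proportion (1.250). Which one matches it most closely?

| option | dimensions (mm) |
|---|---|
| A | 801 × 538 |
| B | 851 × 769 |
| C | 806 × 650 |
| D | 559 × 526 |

C

Ratios (long/short): A ≈ 1.489; B ≈ 1.107; C ≈ 1.240; D ≈ 1.063.
5:4 ≈ 1.250; option C is nearest (Δ 0.010).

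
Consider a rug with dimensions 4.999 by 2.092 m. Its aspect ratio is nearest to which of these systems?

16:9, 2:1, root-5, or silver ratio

silver ratio

4.999/2.092 ≈ 2.390. Nearest candidates are silver ratio (2.414, off by 0.024) and root-5 (2.236, off by 0.154).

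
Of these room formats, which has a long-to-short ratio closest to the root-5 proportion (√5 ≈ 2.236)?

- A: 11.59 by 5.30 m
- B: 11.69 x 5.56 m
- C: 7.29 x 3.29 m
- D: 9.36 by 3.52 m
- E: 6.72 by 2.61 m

Ratios (long/short): A ≈ 2.187; B ≈ 2.103; C ≈ 2.216; D ≈ 2.659; E ≈ 2.575.
root-5 ≈ 2.236; option C is nearest (Δ 0.020).

C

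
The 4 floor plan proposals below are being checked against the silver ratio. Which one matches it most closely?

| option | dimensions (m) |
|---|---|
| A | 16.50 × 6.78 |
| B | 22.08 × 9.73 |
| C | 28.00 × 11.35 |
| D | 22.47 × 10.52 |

A

Ratios (long/short): A ≈ 2.434; B ≈ 2.269; C ≈ 2.467; D ≈ 2.136.
silver ratio ≈ 2.414; option A is nearest (Δ 0.020).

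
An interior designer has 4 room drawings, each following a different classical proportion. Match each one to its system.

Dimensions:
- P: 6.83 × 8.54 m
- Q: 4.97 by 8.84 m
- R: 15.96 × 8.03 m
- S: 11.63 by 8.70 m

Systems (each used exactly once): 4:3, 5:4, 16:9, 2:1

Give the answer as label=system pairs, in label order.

Ratios: P ≈ 1.250; Q ≈ 1.779; R ≈ 1.988; S ≈ 1.337.
Targets: 4:3 ≈ 1.333; 5:4 ≈ 1.250; 16:9 ≈ 1.778; 2:1 ≈ 2.000.

P=5:4, Q=16:9, R=2:1, S=4:3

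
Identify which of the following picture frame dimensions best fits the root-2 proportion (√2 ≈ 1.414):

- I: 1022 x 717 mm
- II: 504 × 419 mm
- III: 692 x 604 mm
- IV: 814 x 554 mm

Ratios (long/short): I ≈ 1.425; II ≈ 1.203; III ≈ 1.146; IV ≈ 1.469.
root-2 ≈ 1.414; option I is nearest (Δ 0.011).

I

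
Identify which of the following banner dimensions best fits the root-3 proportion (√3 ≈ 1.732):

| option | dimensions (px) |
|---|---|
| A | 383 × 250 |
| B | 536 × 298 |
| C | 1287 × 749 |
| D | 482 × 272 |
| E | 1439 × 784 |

C

Ratios (long/short): A ≈ 1.532; B ≈ 1.799; C ≈ 1.718; D ≈ 1.772; E ≈ 1.835.
root-3 ≈ 1.732; option C is nearest (Δ 0.014).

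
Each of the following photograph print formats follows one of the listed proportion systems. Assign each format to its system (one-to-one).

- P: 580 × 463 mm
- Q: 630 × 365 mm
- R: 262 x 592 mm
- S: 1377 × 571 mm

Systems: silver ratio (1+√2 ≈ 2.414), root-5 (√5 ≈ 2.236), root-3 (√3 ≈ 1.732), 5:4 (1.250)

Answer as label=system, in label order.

P=5:4, Q=root-3, R=root-5, S=silver ratio

Ratios: P ≈ 1.253; Q ≈ 1.726; R ≈ 2.260; S ≈ 2.412.
Targets: silver ratio ≈ 2.414; root-5 ≈ 2.236; root-3 ≈ 1.732; 5:4 ≈ 1.250.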